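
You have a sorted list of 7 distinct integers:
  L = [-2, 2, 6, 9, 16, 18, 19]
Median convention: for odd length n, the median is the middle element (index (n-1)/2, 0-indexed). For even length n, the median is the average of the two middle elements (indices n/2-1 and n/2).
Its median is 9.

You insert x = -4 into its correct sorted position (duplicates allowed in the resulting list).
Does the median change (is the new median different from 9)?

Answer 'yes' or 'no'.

Old median = 9
Insert x = -4
New median = 15/2
Changed? yes

Answer: yes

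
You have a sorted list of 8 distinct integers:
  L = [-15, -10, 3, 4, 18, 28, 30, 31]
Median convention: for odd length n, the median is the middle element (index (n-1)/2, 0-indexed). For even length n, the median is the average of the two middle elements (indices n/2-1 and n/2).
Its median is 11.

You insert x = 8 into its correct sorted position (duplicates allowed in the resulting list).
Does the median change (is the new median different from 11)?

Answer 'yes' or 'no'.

Old median = 11
Insert x = 8
New median = 8
Changed? yes

Answer: yes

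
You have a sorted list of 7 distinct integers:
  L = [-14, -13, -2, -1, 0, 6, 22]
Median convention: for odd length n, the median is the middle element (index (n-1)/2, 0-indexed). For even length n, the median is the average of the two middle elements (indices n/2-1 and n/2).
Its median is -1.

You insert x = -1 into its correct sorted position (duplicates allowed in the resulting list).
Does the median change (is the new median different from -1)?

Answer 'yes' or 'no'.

Answer: no

Derivation:
Old median = -1
Insert x = -1
New median = -1
Changed? no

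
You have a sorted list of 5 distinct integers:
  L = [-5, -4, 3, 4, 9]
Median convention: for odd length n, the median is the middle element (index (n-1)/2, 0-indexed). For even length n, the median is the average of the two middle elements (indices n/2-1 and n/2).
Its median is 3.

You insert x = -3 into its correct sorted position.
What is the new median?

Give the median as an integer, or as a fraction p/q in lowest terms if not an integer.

Answer: 0

Derivation:
Old list (sorted, length 5): [-5, -4, 3, 4, 9]
Old median = 3
Insert x = -3
Old length odd (5). Middle was index 2 = 3.
New length even (6). New median = avg of two middle elements.
x = -3: 2 elements are < x, 3 elements are > x.
New sorted list: [-5, -4, -3, 3, 4, 9]
New median = 0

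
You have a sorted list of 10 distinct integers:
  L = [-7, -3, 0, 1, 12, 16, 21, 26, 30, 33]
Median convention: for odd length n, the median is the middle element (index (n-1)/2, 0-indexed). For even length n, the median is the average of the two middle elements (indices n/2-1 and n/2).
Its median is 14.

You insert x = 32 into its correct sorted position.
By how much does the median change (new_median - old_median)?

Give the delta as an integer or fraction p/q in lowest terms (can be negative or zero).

Old median = 14
After inserting x = 32: new sorted = [-7, -3, 0, 1, 12, 16, 21, 26, 30, 32, 33]
New median = 16
Delta = 16 - 14 = 2

Answer: 2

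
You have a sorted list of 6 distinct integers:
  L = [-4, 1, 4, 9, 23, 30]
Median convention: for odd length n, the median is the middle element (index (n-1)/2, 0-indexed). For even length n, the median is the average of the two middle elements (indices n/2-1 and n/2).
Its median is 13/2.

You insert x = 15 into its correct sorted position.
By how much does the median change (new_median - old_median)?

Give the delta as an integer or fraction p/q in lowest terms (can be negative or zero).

Answer: 5/2

Derivation:
Old median = 13/2
After inserting x = 15: new sorted = [-4, 1, 4, 9, 15, 23, 30]
New median = 9
Delta = 9 - 13/2 = 5/2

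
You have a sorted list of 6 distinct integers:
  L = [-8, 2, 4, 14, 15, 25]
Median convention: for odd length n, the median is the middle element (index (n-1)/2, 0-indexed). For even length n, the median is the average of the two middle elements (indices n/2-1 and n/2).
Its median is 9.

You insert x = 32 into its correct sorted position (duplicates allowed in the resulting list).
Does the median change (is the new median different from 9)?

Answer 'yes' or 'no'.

Answer: yes

Derivation:
Old median = 9
Insert x = 32
New median = 14
Changed? yes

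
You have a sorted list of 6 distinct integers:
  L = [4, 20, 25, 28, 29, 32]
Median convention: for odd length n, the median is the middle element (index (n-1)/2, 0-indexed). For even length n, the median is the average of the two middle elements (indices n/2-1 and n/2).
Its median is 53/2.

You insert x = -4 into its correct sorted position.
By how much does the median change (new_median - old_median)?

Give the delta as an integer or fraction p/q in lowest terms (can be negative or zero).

Answer: -3/2

Derivation:
Old median = 53/2
After inserting x = -4: new sorted = [-4, 4, 20, 25, 28, 29, 32]
New median = 25
Delta = 25 - 53/2 = -3/2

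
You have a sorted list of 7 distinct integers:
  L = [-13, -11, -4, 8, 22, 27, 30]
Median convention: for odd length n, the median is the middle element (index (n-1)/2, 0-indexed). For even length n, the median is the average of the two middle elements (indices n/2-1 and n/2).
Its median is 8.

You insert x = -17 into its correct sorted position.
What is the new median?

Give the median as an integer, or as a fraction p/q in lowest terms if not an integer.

Answer: 2

Derivation:
Old list (sorted, length 7): [-13, -11, -4, 8, 22, 27, 30]
Old median = 8
Insert x = -17
Old length odd (7). Middle was index 3 = 8.
New length even (8). New median = avg of two middle elements.
x = -17: 0 elements are < x, 7 elements are > x.
New sorted list: [-17, -13, -11, -4, 8, 22, 27, 30]
New median = 2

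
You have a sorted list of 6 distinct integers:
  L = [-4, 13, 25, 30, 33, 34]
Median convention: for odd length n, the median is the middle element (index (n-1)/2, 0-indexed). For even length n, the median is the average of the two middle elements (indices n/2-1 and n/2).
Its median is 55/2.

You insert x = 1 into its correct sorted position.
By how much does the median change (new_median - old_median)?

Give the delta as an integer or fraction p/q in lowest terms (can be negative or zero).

Old median = 55/2
After inserting x = 1: new sorted = [-4, 1, 13, 25, 30, 33, 34]
New median = 25
Delta = 25 - 55/2 = -5/2

Answer: -5/2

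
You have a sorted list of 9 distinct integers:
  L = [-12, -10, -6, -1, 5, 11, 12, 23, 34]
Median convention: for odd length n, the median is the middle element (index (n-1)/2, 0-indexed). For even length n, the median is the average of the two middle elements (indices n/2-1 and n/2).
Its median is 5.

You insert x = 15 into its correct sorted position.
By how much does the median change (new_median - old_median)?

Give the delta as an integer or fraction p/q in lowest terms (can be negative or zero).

Old median = 5
After inserting x = 15: new sorted = [-12, -10, -6, -1, 5, 11, 12, 15, 23, 34]
New median = 8
Delta = 8 - 5 = 3

Answer: 3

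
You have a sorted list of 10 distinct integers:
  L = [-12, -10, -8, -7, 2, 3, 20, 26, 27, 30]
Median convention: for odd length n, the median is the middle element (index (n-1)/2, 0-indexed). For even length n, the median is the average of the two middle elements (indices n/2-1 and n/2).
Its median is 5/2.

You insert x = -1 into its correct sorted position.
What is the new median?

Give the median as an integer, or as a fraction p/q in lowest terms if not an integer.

Answer: 2

Derivation:
Old list (sorted, length 10): [-12, -10, -8, -7, 2, 3, 20, 26, 27, 30]
Old median = 5/2
Insert x = -1
Old length even (10). Middle pair: indices 4,5 = 2,3.
New length odd (11). New median = single middle element.
x = -1: 4 elements are < x, 6 elements are > x.
New sorted list: [-12, -10, -8, -7, -1, 2, 3, 20, 26, 27, 30]
New median = 2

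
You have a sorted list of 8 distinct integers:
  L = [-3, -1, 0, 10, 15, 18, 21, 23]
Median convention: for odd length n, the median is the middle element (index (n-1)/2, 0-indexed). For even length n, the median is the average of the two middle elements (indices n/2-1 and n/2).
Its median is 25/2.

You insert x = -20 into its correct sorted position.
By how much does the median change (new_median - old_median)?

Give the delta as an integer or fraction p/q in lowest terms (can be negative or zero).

Old median = 25/2
After inserting x = -20: new sorted = [-20, -3, -1, 0, 10, 15, 18, 21, 23]
New median = 10
Delta = 10 - 25/2 = -5/2

Answer: -5/2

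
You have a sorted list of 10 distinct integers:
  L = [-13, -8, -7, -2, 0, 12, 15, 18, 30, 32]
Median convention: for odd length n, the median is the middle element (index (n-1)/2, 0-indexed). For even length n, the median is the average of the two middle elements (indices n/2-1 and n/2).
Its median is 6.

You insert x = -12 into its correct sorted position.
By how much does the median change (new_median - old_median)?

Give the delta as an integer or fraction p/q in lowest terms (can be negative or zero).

Answer: -6

Derivation:
Old median = 6
After inserting x = -12: new sorted = [-13, -12, -8, -7, -2, 0, 12, 15, 18, 30, 32]
New median = 0
Delta = 0 - 6 = -6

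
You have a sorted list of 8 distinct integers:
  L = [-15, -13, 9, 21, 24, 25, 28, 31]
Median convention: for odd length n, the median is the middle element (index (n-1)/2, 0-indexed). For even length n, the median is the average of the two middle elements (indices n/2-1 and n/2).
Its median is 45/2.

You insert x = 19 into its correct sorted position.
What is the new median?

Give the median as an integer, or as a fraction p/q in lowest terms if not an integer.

Old list (sorted, length 8): [-15, -13, 9, 21, 24, 25, 28, 31]
Old median = 45/2
Insert x = 19
Old length even (8). Middle pair: indices 3,4 = 21,24.
New length odd (9). New median = single middle element.
x = 19: 3 elements are < x, 5 elements are > x.
New sorted list: [-15, -13, 9, 19, 21, 24, 25, 28, 31]
New median = 21

Answer: 21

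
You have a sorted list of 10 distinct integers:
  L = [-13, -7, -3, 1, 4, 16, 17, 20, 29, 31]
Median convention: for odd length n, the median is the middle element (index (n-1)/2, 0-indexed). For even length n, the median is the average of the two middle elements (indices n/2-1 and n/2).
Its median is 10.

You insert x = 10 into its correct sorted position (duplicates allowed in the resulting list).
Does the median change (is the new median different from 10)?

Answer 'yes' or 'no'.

Old median = 10
Insert x = 10
New median = 10
Changed? no

Answer: no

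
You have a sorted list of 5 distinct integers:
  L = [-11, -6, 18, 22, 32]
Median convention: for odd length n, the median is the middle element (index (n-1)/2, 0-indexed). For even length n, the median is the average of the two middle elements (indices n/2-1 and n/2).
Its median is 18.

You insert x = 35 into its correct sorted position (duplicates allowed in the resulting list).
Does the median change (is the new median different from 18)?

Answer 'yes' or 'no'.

Answer: yes

Derivation:
Old median = 18
Insert x = 35
New median = 20
Changed? yes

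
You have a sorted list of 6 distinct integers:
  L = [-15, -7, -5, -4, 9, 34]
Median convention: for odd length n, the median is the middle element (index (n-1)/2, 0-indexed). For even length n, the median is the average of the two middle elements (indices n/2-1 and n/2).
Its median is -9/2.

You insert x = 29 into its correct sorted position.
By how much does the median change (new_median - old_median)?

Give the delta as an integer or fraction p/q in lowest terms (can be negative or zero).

Old median = -9/2
After inserting x = 29: new sorted = [-15, -7, -5, -4, 9, 29, 34]
New median = -4
Delta = -4 - -9/2 = 1/2

Answer: 1/2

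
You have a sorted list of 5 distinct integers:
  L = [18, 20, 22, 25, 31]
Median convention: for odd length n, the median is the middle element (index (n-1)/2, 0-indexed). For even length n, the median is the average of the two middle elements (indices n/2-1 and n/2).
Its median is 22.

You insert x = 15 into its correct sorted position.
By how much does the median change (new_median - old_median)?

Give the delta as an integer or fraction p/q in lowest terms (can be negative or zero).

Old median = 22
After inserting x = 15: new sorted = [15, 18, 20, 22, 25, 31]
New median = 21
Delta = 21 - 22 = -1

Answer: -1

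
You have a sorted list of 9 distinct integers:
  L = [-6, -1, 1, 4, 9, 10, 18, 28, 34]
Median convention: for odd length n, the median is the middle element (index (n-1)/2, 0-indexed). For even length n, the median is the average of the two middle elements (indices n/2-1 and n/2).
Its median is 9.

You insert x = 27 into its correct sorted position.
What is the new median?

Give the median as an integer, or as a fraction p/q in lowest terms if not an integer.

Old list (sorted, length 9): [-6, -1, 1, 4, 9, 10, 18, 28, 34]
Old median = 9
Insert x = 27
Old length odd (9). Middle was index 4 = 9.
New length even (10). New median = avg of two middle elements.
x = 27: 7 elements are < x, 2 elements are > x.
New sorted list: [-6, -1, 1, 4, 9, 10, 18, 27, 28, 34]
New median = 19/2

Answer: 19/2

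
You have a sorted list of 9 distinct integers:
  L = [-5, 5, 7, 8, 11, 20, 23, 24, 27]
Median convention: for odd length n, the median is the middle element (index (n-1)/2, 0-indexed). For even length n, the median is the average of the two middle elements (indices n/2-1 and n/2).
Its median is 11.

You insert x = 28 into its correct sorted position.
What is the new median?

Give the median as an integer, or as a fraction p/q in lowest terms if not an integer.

Answer: 31/2

Derivation:
Old list (sorted, length 9): [-5, 5, 7, 8, 11, 20, 23, 24, 27]
Old median = 11
Insert x = 28
Old length odd (9). Middle was index 4 = 11.
New length even (10). New median = avg of two middle elements.
x = 28: 9 elements are < x, 0 elements are > x.
New sorted list: [-5, 5, 7, 8, 11, 20, 23, 24, 27, 28]
New median = 31/2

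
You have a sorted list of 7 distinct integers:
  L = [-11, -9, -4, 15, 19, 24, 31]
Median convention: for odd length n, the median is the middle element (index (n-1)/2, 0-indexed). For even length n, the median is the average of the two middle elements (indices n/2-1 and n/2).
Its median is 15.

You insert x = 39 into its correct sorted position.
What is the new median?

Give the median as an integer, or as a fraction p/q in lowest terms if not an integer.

Answer: 17

Derivation:
Old list (sorted, length 7): [-11, -9, -4, 15, 19, 24, 31]
Old median = 15
Insert x = 39
Old length odd (7). Middle was index 3 = 15.
New length even (8). New median = avg of two middle elements.
x = 39: 7 elements are < x, 0 elements are > x.
New sorted list: [-11, -9, -4, 15, 19, 24, 31, 39]
New median = 17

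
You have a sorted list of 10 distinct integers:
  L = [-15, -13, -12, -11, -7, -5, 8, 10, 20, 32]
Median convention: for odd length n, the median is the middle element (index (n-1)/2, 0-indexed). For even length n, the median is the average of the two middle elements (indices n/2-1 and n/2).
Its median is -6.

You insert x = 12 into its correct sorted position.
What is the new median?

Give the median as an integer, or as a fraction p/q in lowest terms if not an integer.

Answer: -5

Derivation:
Old list (sorted, length 10): [-15, -13, -12, -11, -7, -5, 8, 10, 20, 32]
Old median = -6
Insert x = 12
Old length even (10). Middle pair: indices 4,5 = -7,-5.
New length odd (11). New median = single middle element.
x = 12: 8 elements are < x, 2 elements are > x.
New sorted list: [-15, -13, -12, -11, -7, -5, 8, 10, 12, 20, 32]
New median = -5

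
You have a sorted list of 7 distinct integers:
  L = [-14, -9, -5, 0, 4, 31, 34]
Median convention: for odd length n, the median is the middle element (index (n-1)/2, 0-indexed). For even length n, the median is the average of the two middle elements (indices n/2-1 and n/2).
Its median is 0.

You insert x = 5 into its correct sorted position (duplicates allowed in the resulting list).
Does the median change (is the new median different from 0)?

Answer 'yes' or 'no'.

Old median = 0
Insert x = 5
New median = 2
Changed? yes

Answer: yes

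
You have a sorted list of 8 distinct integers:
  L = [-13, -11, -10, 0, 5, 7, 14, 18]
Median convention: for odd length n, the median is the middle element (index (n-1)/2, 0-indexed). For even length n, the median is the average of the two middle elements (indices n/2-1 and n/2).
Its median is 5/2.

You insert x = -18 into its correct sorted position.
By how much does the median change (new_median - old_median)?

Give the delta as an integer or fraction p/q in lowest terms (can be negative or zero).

Answer: -5/2

Derivation:
Old median = 5/2
After inserting x = -18: new sorted = [-18, -13, -11, -10, 0, 5, 7, 14, 18]
New median = 0
Delta = 0 - 5/2 = -5/2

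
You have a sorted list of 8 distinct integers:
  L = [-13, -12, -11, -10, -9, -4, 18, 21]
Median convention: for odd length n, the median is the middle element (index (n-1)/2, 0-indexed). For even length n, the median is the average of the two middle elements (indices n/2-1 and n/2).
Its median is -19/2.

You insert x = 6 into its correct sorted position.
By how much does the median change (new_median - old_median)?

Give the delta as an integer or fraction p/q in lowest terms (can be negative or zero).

Answer: 1/2

Derivation:
Old median = -19/2
After inserting x = 6: new sorted = [-13, -12, -11, -10, -9, -4, 6, 18, 21]
New median = -9
Delta = -9 - -19/2 = 1/2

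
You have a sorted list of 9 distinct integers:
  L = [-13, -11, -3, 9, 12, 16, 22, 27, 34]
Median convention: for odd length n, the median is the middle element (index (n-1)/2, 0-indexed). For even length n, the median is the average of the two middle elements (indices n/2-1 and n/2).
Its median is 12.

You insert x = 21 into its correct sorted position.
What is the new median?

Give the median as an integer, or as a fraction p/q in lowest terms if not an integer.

Answer: 14

Derivation:
Old list (sorted, length 9): [-13, -11, -3, 9, 12, 16, 22, 27, 34]
Old median = 12
Insert x = 21
Old length odd (9). Middle was index 4 = 12.
New length even (10). New median = avg of two middle elements.
x = 21: 6 elements are < x, 3 elements are > x.
New sorted list: [-13, -11, -3, 9, 12, 16, 21, 22, 27, 34]
New median = 14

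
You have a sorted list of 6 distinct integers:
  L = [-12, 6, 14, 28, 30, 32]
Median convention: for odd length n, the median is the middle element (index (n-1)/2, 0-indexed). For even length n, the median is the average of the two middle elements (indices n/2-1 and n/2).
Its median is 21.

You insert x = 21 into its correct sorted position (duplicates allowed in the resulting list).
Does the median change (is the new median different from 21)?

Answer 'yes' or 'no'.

Answer: no

Derivation:
Old median = 21
Insert x = 21
New median = 21
Changed? no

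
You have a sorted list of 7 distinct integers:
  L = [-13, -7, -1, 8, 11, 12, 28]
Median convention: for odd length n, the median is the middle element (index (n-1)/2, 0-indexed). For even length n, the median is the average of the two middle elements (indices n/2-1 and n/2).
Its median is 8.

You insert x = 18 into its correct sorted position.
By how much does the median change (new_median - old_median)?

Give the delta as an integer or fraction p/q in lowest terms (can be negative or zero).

Old median = 8
After inserting x = 18: new sorted = [-13, -7, -1, 8, 11, 12, 18, 28]
New median = 19/2
Delta = 19/2 - 8 = 3/2

Answer: 3/2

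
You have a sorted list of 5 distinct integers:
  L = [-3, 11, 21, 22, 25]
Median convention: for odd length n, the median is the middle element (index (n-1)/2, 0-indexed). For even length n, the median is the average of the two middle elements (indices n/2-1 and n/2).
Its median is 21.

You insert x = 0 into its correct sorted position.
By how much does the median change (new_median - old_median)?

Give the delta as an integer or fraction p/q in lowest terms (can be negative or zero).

Answer: -5

Derivation:
Old median = 21
After inserting x = 0: new sorted = [-3, 0, 11, 21, 22, 25]
New median = 16
Delta = 16 - 21 = -5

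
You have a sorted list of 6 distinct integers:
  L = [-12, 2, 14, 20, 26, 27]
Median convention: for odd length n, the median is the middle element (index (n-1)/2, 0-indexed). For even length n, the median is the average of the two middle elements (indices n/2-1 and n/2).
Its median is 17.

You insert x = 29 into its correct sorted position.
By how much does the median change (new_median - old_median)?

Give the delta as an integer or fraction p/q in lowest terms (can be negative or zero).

Answer: 3

Derivation:
Old median = 17
After inserting x = 29: new sorted = [-12, 2, 14, 20, 26, 27, 29]
New median = 20
Delta = 20 - 17 = 3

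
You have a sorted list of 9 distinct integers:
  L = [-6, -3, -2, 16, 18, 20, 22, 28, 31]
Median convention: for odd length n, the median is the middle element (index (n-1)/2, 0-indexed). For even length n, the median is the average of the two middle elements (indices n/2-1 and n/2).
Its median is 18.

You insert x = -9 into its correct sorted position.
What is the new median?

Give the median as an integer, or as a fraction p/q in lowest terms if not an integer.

Answer: 17

Derivation:
Old list (sorted, length 9): [-6, -3, -2, 16, 18, 20, 22, 28, 31]
Old median = 18
Insert x = -9
Old length odd (9). Middle was index 4 = 18.
New length even (10). New median = avg of two middle elements.
x = -9: 0 elements are < x, 9 elements are > x.
New sorted list: [-9, -6, -3, -2, 16, 18, 20, 22, 28, 31]
New median = 17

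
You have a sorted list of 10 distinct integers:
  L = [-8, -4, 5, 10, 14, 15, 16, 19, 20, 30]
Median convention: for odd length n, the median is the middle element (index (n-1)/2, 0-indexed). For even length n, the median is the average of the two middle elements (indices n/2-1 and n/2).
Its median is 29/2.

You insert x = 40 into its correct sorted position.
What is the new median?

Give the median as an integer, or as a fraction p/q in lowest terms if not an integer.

Old list (sorted, length 10): [-8, -4, 5, 10, 14, 15, 16, 19, 20, 30]
Old median = 29/2
Insert x = 40
Old length even (10). Middle pair: indices 4,5 = 14,15.
New length odd (11). New median = single middle element.
x = 40: 10 elements are < x, 0 elements are > x.
New sorted list: [-8, -4, 5, 10, 14, 15, 16, 19, 20, 30, 40]
New median = 15

Answer: 15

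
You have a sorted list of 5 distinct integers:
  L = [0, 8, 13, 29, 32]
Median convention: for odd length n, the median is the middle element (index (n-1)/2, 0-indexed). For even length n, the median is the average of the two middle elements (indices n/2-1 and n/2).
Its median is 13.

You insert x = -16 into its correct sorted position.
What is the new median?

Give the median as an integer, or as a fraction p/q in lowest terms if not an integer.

Old list (sorted, length 5): [0, 8, 13, 29, 32]
Old median = 13
Insert x = -16
Old length odd (5). Middle was index 2 = 13.
New length even (6). New median = avg of two middle elements.
x = -16: 0 elements are < x, 5 elements are > x.
New sorted list: [-16, 0, 8, 13, 29, 32]
New median = 21/2

Answer: 21/2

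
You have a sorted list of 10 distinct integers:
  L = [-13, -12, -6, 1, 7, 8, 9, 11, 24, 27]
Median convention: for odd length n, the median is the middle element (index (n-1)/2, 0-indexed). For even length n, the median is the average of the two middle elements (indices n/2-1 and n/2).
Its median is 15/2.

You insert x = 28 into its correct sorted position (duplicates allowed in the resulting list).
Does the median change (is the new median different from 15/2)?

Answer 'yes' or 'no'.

Answer: yes

Derivation:
Old median = 15/2
Insert x = 28
New median = 8
Changed? yes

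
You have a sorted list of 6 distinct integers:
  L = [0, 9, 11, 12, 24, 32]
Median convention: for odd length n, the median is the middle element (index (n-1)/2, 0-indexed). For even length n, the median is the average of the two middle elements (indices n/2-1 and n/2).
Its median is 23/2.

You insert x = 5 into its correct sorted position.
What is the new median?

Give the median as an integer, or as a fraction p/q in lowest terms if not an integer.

Answer: 11

Derivation:
Old list (sorted, length 6): [0, 9, 11, 12, 24, 32]
Old median = 23/2
Insert x = 5
Old length even (6). Middle pair: indices 2,3 = 11,12.
New length odd (7). New median = single middle element.
x = 5: 1 elements are < x, 5 elements are > x.
New sorted list: [0, 5, 9, 11, 12, 24, 32]
New median = 11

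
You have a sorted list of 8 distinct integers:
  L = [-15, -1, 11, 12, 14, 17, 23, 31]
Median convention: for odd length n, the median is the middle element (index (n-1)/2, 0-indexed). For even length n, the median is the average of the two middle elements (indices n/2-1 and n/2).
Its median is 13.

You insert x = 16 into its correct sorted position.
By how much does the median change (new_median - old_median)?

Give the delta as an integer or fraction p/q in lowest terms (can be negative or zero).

Answer: 1

Derivation:
Old median = 13
After inserting x = 16: new sorted = [-15, -1, 11, 12, 14, 16, 17, 23, 31]
New median = 14
Delta = 14 - 13 = 1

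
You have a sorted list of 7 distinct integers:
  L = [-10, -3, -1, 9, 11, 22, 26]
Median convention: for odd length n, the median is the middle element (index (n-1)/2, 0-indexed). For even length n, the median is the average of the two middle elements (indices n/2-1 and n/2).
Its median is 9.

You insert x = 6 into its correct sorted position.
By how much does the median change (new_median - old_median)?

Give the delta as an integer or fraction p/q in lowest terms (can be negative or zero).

Answer: -3/2

Derivation:
Old median = 9
After inserting x = 6: new sorted = [-10, -3, -1, 6, 9, 11, 22, 26]
New median = 15/2
Delta = 15/2 - 9 = -3/2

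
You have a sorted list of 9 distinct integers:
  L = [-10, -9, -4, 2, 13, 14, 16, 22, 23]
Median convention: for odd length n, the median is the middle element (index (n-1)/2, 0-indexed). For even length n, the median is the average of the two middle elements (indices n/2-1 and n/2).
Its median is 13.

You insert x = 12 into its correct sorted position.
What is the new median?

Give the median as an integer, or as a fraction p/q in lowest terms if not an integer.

Old list (sorted, length 9): [-10, -9, -4, 2, 13, 14, 16, 22, 23]
Old median = 13
Insert x = 12
Old length odd (9). Middle was index 4 = 13.
New length even (10). New median = avg of two middle elements.
x = 12: 4 elements are < x, 5 elements are > x.
New sorted list: [-10, -9, -4, 2, 12, 13, 14, 16, 22, 23]
New median = 25/2

Answer: 25/2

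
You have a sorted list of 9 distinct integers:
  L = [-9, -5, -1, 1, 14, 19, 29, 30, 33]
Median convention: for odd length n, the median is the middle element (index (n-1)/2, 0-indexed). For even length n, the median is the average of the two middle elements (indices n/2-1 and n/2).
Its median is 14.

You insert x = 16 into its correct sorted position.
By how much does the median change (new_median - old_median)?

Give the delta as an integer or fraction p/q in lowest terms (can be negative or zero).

Old median = 14
After inserting x = 16: new sorted = [-9, -5, -1, 1, 14, 16, 19, 29, 30, 33]
New median = 15
Delta = 15 - 14 = 1

Answer: 1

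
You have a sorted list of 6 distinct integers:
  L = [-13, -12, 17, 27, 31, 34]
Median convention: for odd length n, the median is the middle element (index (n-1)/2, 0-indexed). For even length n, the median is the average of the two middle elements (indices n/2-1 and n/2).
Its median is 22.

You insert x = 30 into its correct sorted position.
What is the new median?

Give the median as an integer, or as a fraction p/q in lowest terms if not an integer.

Answer: 27

Derivation:
Old list (sorted, length 6): [-13, -12, 17, 27, 31, 34]
Old median = 22
Insert x = 30
Old length even (6). Middle pair: indices 2,3 = 17,27.
New length odd (7). New median = single middle element.
x = 30: 4 elements are < x, 2 elements are > x.
New sorted list: [-13, -12, 17, 27, 30, 31, 34]
New median = 27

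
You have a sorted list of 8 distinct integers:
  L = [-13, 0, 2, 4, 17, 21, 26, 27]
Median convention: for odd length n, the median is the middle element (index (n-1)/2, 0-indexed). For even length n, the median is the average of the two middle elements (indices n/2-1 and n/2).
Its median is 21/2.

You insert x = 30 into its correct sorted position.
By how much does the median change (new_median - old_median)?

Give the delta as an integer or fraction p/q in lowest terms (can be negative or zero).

Answer: 13/2

Derivation:
Old median = 21/2
After inserting x = 30: new sorted = [-13, 0, 2, 4, 17, 21, 26, 27, 30]
New median = 17
Delta = 17 - 21/2 = 13/2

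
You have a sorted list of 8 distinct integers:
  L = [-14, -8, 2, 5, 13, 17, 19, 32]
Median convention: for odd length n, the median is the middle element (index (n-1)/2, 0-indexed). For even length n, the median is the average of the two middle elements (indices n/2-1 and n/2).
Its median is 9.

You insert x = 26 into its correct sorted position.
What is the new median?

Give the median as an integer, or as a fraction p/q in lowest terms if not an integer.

Answer: 13

Derivation:
Old list (sorted, length 8): [-14, -8, 2, 5, 13, 17, 19, 32]
Old median = 9
Insert x = 26
Old length even (8). Middle pair: indices 3,4 = 5,13.
New length odd (9). New median = single middle element.
x = 26: 7 elements are < x, 1 elements are > x.
New sorted list: [-14, -8, 2, 5, 13, 17, 19, 26, 32]
New median = 13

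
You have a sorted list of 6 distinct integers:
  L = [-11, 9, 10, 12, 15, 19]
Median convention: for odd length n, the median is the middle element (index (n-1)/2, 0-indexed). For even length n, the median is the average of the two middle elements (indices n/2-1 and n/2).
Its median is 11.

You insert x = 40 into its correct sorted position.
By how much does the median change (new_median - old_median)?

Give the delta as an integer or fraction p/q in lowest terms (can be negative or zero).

Answer: 1

Derivation:
Old median = 11
After inserting x = 40: new sorted = [-11, 9, 10, 12, 15, 19, 40]
New median = 12
Delta = 12 - 11 = 1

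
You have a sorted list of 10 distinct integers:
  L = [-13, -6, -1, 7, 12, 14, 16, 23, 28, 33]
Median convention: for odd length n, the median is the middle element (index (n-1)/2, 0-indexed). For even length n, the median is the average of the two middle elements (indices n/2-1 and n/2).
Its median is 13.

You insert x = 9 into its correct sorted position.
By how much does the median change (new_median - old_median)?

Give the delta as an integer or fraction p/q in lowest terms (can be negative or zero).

Old median = 13
After inserting x = 9: new sorted = [-13, -6, -1, 7, 9, 12, 14, 16, 23, 28, 33]
New median = 12
Delta = 12 - 13 = -1

Answer: -1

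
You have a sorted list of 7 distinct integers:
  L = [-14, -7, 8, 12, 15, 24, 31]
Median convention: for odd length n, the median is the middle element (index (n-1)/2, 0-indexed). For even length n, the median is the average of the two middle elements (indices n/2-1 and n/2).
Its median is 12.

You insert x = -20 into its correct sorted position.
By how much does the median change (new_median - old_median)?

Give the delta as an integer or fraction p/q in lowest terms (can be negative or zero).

Answer: -2

Derivation:
Old median = 12
After inserting x = -20: new sorted = [-20, -14, -7, 8, 12, 15, 24, 31]
New median = 10
Delta = 10 - 12 = -2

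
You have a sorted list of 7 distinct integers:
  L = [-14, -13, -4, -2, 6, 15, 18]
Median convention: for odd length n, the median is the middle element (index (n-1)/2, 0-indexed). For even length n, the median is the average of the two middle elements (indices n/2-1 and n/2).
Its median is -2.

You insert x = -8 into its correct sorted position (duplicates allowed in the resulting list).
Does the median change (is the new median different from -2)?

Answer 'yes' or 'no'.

Answer: yes

Derivation:
Old median = -2
Insert x = -8
New median = -3
Changed? yes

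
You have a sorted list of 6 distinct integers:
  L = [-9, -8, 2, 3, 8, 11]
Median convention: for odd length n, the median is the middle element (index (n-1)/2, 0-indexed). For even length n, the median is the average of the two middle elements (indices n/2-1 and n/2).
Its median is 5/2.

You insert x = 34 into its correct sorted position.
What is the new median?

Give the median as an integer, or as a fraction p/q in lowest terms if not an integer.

Answer: 3

Derivation:
Old list (sorted, length 6): [-9, -8, 2, 3, 8, 11]
Old median = 5/2
Insert x = 34
Old length even (6). Middle pair: indices 2,3 = 2,3.
New length odd (7). New median = single middle element.
x = 34: 6 elements are < x, 0 elements are > x.
New sorted list: [-9, -8, 2, 3, 8, 11, 34]
New median = 3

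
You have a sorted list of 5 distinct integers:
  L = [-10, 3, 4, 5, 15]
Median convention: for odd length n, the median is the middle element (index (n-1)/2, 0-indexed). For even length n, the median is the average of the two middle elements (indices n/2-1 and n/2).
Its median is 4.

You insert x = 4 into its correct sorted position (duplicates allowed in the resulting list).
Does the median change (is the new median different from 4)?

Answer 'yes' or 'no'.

Old median = 4
Insert x = 4
New median = 4
Changed? no

Answer: no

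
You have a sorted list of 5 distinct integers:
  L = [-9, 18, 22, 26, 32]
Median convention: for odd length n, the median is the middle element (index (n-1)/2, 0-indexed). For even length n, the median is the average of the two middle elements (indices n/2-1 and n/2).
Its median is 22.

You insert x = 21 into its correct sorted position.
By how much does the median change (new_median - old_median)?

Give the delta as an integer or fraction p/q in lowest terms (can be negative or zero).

Answer: -1/2

Derivation:
Old median = 22
After inserting x = 21: new sorted = [-9, 18, 21, 22, 26, 32]
New median = 43/2
Delta = 43/2 - 22 = -1/2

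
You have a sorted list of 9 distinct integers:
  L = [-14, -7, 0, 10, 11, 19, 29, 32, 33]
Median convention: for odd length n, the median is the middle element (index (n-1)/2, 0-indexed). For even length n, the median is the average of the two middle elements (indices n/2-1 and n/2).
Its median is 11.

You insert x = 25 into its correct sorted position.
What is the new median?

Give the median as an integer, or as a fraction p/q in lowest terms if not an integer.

Old list (sorted, length 9): [-14, -7, 0, 10, 11, 19, 29, 32, 33]
Old median = 11
Insert x = 25
Old length odd (9). Middle was index 4 = 11.
New length even (10). New median = avg of two middle elements.
x = 25: 6 elements are < x, 3 elements are > x.
New sorted list: [-14, -7, 0, 10, 11, 19, 25, 29, 32, 33]
New median = 15

Answer: 15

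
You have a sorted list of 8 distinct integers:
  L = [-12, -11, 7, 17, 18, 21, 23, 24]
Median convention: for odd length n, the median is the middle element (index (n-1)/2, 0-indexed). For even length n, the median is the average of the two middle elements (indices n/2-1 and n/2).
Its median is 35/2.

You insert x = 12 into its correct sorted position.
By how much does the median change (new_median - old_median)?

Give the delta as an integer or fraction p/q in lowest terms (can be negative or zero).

Answer: -1/2

Derivation:
Old median = 35/2
After inserting x = 12: new sorted = [-12, -11, 7, 12, 17, 18, 21, 23, 24]
New median = 17
Delta = 17 - 35/2 = -1/2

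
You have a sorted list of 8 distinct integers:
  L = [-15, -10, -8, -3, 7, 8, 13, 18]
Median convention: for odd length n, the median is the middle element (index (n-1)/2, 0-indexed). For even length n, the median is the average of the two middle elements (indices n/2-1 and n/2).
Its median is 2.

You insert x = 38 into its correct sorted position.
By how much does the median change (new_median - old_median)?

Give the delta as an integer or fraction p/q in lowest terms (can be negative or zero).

Answer: 5

Derivation:
Old median = 2
After inserting x = 38: new sorted = [-15, -10, -8, -3, 7, 8, 13, 18, 38]
New median = 7
Delta = 7 - 2 = 5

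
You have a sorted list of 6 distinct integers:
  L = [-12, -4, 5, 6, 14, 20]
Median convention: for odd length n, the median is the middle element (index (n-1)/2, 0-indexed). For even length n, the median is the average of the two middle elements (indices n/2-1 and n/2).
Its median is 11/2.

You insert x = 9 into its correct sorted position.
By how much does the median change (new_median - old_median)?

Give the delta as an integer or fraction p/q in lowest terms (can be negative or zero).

Old median = 11/2
After inserting x = 9: new sorted = [-12, -4, 5, 6, 9, 14, 20]
New median = 6
Delta = 6 - 11/2 = 1/2

Answer: 1/2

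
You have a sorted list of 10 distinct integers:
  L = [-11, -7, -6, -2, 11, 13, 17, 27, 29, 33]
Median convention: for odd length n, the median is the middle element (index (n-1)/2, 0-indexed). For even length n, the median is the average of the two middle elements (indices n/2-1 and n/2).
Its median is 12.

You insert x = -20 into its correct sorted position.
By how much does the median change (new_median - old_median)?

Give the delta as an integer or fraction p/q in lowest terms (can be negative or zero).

Old median = 12
After inserting x = -20: new sorted = [-20, -11, -7, -6, -2, 11, 13, 17, 27, 29, 33]
New median = 11
Delta = 11 - 12 = -1

Answer: -1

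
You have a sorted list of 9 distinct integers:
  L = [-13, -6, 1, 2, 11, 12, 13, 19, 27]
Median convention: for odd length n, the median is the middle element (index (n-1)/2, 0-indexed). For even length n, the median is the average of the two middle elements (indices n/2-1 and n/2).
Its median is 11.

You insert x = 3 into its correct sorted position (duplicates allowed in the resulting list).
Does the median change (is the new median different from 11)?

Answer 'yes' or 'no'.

Answer: yes

Derivation:
Old median = 11
Insert x = 3
New median = 7
Changed? yes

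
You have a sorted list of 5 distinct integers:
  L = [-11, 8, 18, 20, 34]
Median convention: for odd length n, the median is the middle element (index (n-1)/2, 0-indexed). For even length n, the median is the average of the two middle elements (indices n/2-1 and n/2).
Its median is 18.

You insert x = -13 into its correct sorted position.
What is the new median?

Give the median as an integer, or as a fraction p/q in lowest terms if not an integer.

Old list (sorted, length 5): [-11, 8, 18, 20, 34]
Old median = 18
Insert x = -13
Old length odd (5). Middle was index 2 = 18.
New length even (6). New median = avg of two middle elements.
x = -13: 0 elements are < x, 5 elements are > x.
New sorted list: [-13, -11, 8, 18, 20, 34]
New median = 13

Answer: 13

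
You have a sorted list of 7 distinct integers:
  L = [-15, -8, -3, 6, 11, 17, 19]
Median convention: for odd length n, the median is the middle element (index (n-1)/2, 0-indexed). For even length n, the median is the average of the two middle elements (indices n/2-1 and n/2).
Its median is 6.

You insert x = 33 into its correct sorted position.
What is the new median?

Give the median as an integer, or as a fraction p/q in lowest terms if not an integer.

Answer: 17/2

Derivation:
Old list (sorted, length 7): [-15, -8, -3, 6, 11, 17, 19]
Old median = 6
Insert x = 33
Old length odd (7). Middle was index 3 = 6.
New length even (8). New median = avg of two middle elements.
x = 33: 7 elements are < x, 0 elements are > x.
New sorted list: [-15, -8, -3, 6, 11, 17, 19, 33]
New median = 17/2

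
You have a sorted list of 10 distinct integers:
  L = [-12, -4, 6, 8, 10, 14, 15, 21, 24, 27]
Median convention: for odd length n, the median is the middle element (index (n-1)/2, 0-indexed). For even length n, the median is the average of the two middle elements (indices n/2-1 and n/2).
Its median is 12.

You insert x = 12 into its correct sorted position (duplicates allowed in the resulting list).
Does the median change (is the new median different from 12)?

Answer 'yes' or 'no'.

Answer: no

Derivation:
Old median = 12
Insert x = 12
New median = 12
Changed? no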